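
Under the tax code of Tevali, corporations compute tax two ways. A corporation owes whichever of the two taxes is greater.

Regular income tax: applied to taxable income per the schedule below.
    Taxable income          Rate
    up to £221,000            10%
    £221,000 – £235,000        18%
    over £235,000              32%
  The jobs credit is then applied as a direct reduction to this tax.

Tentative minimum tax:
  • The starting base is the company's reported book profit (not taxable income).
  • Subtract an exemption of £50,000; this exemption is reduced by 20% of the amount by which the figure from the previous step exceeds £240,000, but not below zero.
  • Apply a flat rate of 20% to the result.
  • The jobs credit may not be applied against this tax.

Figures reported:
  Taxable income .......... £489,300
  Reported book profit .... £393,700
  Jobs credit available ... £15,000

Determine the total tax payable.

£90,996

Tentative minimum tax:
  Base (reported book profit): £393,700
  Exemption: £50,000 − 20% × (£393,700 − £240,000) = £50,000 − £30,740 = £19,260
  Base: £393,700 − £19,260 = £374,440
  £374,440 × 20% = £74,888

Regular income tax:
  £221,000 × 10% = £22,100
  £14,000 × 18% = £2,520
  £254,300 × 32% = £81,376
  → £105,996
  Less jobs credit £15,000 → £90,996

£90,996 > £74,888, so the regular income tax governs.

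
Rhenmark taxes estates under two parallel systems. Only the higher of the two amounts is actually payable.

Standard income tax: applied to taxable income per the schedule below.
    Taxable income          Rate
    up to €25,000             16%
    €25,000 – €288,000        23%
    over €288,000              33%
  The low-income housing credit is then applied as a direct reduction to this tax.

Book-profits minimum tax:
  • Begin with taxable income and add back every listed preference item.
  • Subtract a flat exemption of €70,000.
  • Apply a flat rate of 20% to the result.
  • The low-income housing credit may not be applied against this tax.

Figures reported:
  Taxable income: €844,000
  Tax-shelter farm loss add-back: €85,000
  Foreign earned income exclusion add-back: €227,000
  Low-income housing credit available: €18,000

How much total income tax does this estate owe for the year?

€229,970

Book-profits minimum tax:
  Adjusted income: €844,000 + €85,000 + €227,000 = €1,156,000
  Less exemption €70,000 → base €1,086,000
  €1,086,000 × 20% = €217,200

Standard income tax:
  €25,000 × 16% = €4,000
  €263,000 × 23% = €60,490
  €556,000 × 33% = €183,480
  → €247,970
  Less low-income housing credit €18,000 → €229,970

€229,970 > €217,200, so the standard income tax governs.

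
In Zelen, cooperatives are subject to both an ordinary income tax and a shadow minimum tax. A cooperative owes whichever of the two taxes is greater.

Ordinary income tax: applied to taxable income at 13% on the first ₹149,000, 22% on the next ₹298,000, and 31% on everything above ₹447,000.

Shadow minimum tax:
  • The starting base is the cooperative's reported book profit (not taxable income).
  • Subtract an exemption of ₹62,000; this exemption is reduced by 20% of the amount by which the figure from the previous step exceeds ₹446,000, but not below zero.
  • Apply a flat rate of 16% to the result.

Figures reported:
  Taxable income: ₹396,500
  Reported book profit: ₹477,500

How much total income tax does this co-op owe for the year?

Ordinary income tax:
  ₹149,000 × 13% = ₹19,370
  ₹247,500 × 22% = ₹54,450
  → ₹73,820

Shadow minimum tax:
  Base (reported book profit): ₹477,500
  Exemption: ₹62,000 − 20% × (₹477,500 − ₹446,000) = ₹62,000 − ₹6,300 = ₹55,700
  Base: ₹477,500 − ₹55,700 = ₹421,800
  ₹421,800 × 16% = ₹67,488

₹73,820 > ₹67,488, so the ordinary income tax governs.

₹73,820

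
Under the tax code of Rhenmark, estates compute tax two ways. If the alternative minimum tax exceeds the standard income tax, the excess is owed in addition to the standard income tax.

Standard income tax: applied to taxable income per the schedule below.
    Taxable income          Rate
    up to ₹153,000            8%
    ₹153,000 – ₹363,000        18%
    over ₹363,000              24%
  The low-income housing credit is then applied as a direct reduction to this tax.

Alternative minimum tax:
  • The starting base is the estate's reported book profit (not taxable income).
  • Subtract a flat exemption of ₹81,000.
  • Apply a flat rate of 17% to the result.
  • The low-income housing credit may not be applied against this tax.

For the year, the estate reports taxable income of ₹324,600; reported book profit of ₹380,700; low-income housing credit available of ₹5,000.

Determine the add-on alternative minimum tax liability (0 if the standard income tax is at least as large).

₹12,821

Alternative minimum tax:
  Base (reported book profit): ₹380,700
  Less exemption ₹81,000 → base ₹299,700
  ₹299,700 × 17% = ₹50,949

Standard income tax:
  ₹153,000 × 8% = ₹12,240
  ₹171,600 × 18% = ₹30,888
  → ₹43,128
  Less low-income housing credit ₹5,000 → ₹38,128

Excess of alternative minimum tax over standard income tax: ₹50,949 − ₹38,128 = ₹12,821.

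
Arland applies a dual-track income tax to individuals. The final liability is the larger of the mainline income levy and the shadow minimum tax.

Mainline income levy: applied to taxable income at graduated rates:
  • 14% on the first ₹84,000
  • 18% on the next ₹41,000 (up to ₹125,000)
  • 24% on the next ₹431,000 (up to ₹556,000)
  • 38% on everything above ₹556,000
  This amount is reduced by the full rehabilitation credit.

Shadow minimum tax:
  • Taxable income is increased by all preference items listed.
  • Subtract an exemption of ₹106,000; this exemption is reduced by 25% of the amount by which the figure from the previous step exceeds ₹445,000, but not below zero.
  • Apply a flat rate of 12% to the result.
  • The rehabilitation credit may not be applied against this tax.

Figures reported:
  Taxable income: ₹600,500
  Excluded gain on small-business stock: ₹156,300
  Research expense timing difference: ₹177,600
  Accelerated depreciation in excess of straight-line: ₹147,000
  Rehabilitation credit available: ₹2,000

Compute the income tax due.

Mainline income levy:
  ₹84,000 × 14% = ₹11,760
  ₹41,000 × 18% = ₹7,380
  ₹431,000 × 24% = ₹103,440
  ₹44,500 × 38% = ₹16,910
  → ₹139,490
  Less rehabilitation credit ₹2,000 → ₹137,490

Shadow minimum tax:
  Adjusted income: ₹600,500 + ₹156,300 + ₹177,600 + ₹147,000 = ₹1,081,400
  Exemption: 25% × (₹1,081,400 − ₹445,000) = ₹159,100 ≥ ₹106,000, so the exemption is fully phased out
  Base: ₹1,081,400 − ₹0 = ₹1,081,400
  ₹1,081,400 × 12% = ₹129,768

₹137,490 > ₹129,768, so the mainline income levy governs.

₹137,490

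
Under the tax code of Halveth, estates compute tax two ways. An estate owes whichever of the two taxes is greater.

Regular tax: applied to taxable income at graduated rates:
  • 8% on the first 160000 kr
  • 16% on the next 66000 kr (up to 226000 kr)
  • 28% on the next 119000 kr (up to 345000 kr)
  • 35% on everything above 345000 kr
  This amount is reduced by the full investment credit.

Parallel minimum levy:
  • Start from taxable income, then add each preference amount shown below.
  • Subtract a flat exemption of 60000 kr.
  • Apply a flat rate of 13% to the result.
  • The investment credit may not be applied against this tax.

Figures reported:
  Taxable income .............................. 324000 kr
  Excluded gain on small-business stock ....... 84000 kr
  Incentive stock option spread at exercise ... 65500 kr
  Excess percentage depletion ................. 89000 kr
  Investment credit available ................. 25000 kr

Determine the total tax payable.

Regular tax:
  160000 kr × 8% = 12800 kr
  66000 kr × 16% = 10560 kr
  98000 kr × 28% = 27440 kr
  → 50800 kr
  Less investment credit 25000 kr → 25800 kr

Parallel minimum levy:
  Adjusted income: 324000 kr + 84000 kr + 65500 kr + 89000 kr = 562500 kr
  Less exemption 60000 kr → base 502500 kr
  502500 kr × 13% = 65325 kr

65325 kr > 25800 kr, so the parallel minimum levy is the binding amount.

65325 kr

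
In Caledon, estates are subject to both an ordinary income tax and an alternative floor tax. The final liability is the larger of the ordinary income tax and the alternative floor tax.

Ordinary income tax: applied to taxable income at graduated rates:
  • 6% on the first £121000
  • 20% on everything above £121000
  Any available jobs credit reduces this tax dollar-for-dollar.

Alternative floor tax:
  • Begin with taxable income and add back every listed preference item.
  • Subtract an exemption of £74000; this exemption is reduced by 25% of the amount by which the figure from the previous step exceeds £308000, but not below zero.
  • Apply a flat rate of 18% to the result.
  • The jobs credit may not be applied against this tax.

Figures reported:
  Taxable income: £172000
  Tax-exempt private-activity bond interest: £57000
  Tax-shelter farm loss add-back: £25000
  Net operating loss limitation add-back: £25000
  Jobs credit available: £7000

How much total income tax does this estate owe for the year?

Ordinary income tax:
  £121000 × 6% = £7260
  £51000 × 20% = £10200
  → £17460
  Less jobs credit £7000 → £10460

Alternative floor tax:
  Adjusted income: £172000 + £57000 + £25000 + £25000 = £279000
  Exemption: £279000 ≤ £308000, so full £74000 applies
  Base: £279000 − £74000 = £205000
  £205000 × 18% = £36900

£36900 > £10460, so the alternative floor tax is the binding amount.

£36900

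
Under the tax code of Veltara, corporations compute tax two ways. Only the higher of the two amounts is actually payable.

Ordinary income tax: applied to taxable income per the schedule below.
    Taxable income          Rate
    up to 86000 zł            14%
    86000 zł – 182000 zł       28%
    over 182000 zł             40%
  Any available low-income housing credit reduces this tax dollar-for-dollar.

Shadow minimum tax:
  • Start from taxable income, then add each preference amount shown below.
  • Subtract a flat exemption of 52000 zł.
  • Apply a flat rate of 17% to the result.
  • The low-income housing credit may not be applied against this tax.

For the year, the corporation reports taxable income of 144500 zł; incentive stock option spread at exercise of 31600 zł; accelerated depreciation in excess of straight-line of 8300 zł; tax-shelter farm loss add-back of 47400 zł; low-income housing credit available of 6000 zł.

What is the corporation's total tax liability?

30566 zł

Shadow minimum tax:
  Adjusted income: 144500 zł + 31600 zł + 8300 zł + 47400 zł = 231800 zł
  Less exemption 52000 zł → base 179800 zł
  179800 zł × 17% = 30566 zł

Ordinary income tax:
  86000 zł × 14% = 12040 zł
  58500 zł × 28% = 16380 zł
  → 28420 zł
  Less low-income housing credit 6000 zł → 22420 zł

30566 zł > 22420 zł, so the shadow minimum tax is the binding amount.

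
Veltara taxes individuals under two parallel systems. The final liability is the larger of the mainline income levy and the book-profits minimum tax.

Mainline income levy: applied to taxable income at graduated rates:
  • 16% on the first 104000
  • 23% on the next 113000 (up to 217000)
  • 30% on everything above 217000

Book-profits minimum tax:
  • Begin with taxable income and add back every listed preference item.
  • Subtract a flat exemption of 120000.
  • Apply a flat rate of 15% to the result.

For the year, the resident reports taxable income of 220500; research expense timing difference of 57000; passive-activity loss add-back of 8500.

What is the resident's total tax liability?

Book-profits minimum tax:
  Adjusted income: 220500 + 57000 + 8500 = 286000
  Less exemption 120000 → base 166000
  166000 × 15% = 24900

Mainline income levy:
  104000 × 16% = 16640
  113000 × 23% = 25990
  3500 × 30% = 1050
  → 43680

43680 > 24900, so the mainline income levy governs.

43680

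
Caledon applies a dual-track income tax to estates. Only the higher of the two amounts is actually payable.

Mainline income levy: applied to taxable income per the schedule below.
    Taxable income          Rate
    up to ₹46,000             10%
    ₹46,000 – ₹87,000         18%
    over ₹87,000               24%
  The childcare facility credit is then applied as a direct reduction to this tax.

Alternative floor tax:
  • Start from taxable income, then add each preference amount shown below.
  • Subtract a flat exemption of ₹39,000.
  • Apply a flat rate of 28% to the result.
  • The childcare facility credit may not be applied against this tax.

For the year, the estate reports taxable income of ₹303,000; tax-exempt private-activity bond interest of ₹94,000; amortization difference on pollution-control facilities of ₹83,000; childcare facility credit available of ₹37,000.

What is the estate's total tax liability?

₹123,480

Mainline income levy:
  ₹46,000 × 10% = ₹4,600
  ₹41,000 × 18% = ₹7,380
  ₹216,000 × 24% = ₹51,840
  → ₹63,820
  Less childcare facility credit ₹37,000 → ₹26,820

Alternative floor tax:
  Adjusted income: ₹303,000 + ₹94,000 + ₹83,000 = ₹480,000
  Less exemption ₹39,000 → base ₹441,000
  ₹441,000 × 28% = ₹123,480

₹123,480 > ₹26,820, so the alternative floor tax is the binding amount.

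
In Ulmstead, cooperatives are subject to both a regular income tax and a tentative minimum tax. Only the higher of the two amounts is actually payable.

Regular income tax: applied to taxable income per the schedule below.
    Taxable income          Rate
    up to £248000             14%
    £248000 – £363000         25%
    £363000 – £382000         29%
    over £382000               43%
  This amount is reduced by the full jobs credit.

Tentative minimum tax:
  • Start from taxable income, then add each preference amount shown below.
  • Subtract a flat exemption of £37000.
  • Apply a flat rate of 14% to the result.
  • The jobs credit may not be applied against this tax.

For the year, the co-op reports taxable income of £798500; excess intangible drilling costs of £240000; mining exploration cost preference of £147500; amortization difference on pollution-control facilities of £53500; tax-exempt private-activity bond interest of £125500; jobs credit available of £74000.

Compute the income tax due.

Tentative minimum tax:
  Adjusted income: £798500 + £240000 + £147500 + £53500 + £125500 = £1365000
  Less exemption £37000 → base £1328000
  £1328000 × 14% = £185920

Regular income tax:
  £248000 × 14% = £34720
  £115000 × 25% = £28750
  £19000 × 29% = £5510
  £416500 × 43% = £179095
  → £248075
  Less jobs credit £74000 → £174075

£185920 > £174075, so the tentative minimum tax is the binding amount.

£185920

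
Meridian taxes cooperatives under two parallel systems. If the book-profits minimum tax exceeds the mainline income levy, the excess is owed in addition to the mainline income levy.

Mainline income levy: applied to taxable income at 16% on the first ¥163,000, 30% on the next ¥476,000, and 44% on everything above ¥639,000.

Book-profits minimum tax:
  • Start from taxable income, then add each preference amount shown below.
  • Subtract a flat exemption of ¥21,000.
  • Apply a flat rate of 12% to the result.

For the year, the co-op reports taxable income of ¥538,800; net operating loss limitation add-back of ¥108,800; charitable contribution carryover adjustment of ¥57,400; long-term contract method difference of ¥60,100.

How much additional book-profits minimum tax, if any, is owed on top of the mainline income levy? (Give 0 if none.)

Book-profits minimum tax:
  Adjusted income: ¥538,800 + ¥108,800 + ¥57,400 + ¥60,100 = ¥765,100
  Less exemption ¥21,000 → base ¥744,100
  ¥744,100 × 12% = ¥89,292

Mainline income levy:
  ¥163,000 × 16% = ¥26,080
  ¥375,800 × 30% = ¥112,740
  → ¥138,820

¥89,292 ≤ ¥138,820, so no add-on is due.

¥0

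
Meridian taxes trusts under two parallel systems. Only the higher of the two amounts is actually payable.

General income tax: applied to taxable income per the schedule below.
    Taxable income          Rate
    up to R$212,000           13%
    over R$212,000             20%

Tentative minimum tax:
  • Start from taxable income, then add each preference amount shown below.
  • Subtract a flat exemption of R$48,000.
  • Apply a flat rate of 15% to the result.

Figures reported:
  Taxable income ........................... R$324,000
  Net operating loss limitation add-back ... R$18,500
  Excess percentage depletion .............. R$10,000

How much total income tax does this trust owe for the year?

R$49,960

General income tax:
  R$212,000 × 13% = R$27,560
  R$112,000 × 20% = R$22,400
  → R$49,960

Tentative minimum tax:
  Adjusted income: R$324,000 + R$18,500 + R$10,000 = R$352,500
  Less exemption R$48,000 → base R$304,500
  R$304,500 × 15% = R$45,675

R$49,960 > R$45,675, so the general income tax governs.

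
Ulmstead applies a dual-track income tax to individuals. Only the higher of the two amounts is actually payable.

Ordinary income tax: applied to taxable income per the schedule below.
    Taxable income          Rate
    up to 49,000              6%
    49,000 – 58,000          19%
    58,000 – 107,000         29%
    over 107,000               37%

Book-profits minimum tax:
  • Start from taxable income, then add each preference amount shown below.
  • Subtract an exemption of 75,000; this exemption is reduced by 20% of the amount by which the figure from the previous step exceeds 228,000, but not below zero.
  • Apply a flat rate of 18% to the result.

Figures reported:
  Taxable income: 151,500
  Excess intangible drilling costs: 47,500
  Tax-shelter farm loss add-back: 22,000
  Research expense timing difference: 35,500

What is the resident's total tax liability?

Ordinary income tax:
  49,000 × 6% = 2,940
  9,000 × 19% = 1,710
  49,000 × 29% = 14,210
  44,500 × 37% = 16,465
  → 35,325

Book-profits minimum tax:
  Adjusted income: 151,500 + 47,500 + 22,000 + 35,500 = 256,500
  Exemption: 75,000 − 20% × (256,500 − 228,000) = 75,000 − 5,700 = 69,300
  Base: 256,500 − 69,300 = 187,200
  187,200 × 18% = 33,696

35,325 > 33,696, so the ordinary income tax governs.

35,325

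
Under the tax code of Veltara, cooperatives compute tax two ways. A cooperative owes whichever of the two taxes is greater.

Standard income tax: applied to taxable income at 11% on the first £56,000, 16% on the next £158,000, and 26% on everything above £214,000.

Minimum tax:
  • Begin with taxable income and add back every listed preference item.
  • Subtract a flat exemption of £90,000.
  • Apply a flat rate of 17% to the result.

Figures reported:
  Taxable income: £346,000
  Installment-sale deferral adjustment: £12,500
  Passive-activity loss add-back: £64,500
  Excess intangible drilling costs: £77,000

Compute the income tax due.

£69,700

Minimum tax:
  Adjusted income: £346,000 + £12,500 + £64,500 + £77,000 = £500,000
  Less exemption £90,000 → base £410,000
  £410,000 × 17% = £69,700

Standard income tax:
  £56,000 × 11% = £6,160
  £158,000 × 16% = £25,280
  £132,000 × 26% = £34,320
  → £65,760

£69,700 > £65,760, so the minimum tax is the binding amount.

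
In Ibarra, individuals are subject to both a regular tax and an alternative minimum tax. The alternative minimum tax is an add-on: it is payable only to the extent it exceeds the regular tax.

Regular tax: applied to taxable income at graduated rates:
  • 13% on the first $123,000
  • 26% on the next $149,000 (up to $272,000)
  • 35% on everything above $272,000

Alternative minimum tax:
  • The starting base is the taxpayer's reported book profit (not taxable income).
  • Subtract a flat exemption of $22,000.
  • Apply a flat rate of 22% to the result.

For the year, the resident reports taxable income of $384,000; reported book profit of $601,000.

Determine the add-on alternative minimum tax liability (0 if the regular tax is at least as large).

Alternative minimum tax:
  Base (reported book profit): $601,000
  Less exemption $22,000 → base $579,000
  $579,000 × 22% = $127,380

Regular tax:
  $123,000 × 13% = $15,990
  $149,000 × 26% = $38,740
  $112,000 × 35% = $39,200
  → $93,930

Excess of alternative minimum tax over regular tax: $127,380 − $93,930 = $33,450.

$33,450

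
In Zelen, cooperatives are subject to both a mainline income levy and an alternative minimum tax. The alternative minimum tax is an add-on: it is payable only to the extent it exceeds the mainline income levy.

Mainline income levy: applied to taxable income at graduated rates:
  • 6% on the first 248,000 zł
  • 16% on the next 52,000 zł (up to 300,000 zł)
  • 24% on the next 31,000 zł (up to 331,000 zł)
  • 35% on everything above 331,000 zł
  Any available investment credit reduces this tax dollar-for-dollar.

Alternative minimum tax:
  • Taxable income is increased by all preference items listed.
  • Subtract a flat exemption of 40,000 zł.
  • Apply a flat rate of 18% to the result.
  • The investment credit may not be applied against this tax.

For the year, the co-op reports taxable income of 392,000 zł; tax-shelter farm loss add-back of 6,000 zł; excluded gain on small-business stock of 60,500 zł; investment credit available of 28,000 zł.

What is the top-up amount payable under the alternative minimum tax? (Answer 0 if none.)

51,340 zł

Mainline income levy:
  248,000 zł × 6% = 14,880 zł
  52,000 zł × 16% = 8,320 zł
  31,000 zł × 24% = 7,440 zł
  61,000 zł × 35% = 21,350 zł
  → 51,990 zł
  Less investment credit 28,000 zł → 23,990 zł

Alternative minimum tax:
  Adjusted income: 392,000 zł + 6,000 zł + 60,500 zł = 458,500 zł
  Less exemption 40,000 zł → base 418,500 zł
  418,500 zł × 18% = 75,330 zł

Excess of alternative minimum tax over mainline income levy: 75,330 zł − 23,990 zł = 51,340 zł.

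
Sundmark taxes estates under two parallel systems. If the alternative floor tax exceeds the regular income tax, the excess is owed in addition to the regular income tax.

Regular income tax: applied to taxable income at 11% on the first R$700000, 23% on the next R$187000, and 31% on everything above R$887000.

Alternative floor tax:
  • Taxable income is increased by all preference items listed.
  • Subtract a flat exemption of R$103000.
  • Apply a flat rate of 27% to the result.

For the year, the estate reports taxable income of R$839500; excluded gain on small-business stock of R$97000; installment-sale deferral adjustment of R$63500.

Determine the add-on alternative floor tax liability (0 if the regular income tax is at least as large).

Alternative floor tax:
  Adjusted income: R$839500 + R$97000 + R$63500 = R$1000000
  Less exemption R$103000 → base R$897000
  R$897000 × 27% = R$242190

Regular income tax:
  R$700000 × 11% = R$77000
  R$139500 × 23% = R$32085
  → R$109085

Excess of alternative floor tax over regular income tax: R$242190 − R$109085 = R$133105.

R$133105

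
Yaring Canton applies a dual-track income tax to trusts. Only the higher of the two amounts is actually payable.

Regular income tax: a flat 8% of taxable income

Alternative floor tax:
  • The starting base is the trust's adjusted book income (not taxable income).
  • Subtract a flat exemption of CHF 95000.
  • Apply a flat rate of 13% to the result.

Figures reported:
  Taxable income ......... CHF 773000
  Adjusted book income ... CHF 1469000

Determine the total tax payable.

CHF 178620

Regular income tax:
  CHF 773000 × 8% = CHF 61840

Alternative floor tax:
  Base (adjusted book income): CHF 1469000
  Less exemption CHF 95000 → base CHF 1374000
  CHF 1374000 × 13% = CHF 178620

CHF 178620 > CHF 61840, so the alternative floor tax is the binding amount.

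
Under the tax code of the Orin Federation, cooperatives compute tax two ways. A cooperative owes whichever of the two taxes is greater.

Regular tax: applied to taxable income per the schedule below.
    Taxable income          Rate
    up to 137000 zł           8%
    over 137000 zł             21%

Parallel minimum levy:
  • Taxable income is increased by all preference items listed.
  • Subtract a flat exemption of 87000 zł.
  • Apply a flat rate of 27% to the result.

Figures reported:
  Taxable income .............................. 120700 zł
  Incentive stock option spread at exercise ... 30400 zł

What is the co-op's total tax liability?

17307 zł

Parallel minimum levy:
  Adjusted income: 120700 zł + 30400 zł = 151100 zł
  Less exemption 87000 zł → base 64100 zł
  64100 zł × 27% = 17307 zł

Regular tax:
  120700 zł × 8% = 9656 zł

17307 zł > 9656 zł, so the parallel minimum levy is the binding amount.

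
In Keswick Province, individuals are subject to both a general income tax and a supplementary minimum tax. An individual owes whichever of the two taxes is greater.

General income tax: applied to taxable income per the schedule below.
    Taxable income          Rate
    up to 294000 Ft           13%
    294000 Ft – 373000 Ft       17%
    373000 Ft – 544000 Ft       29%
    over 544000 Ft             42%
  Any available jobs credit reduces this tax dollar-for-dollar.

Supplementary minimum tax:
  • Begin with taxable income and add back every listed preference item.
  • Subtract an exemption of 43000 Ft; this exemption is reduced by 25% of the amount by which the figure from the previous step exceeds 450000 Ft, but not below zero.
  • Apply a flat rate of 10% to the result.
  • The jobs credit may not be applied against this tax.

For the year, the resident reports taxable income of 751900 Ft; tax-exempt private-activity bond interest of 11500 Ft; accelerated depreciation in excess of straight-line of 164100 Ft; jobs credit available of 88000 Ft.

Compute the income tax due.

General income tax:
  294000 Ft × 13% = 38220 Ft
  79000 Ft × 17% = 13430 Ft
  171000 Ft × 29% = 49590 Ft
  207900 Ft × 42% = 87318 Ft
  → 188558 Ft
  Less jobs credit 88000 Ft → 100558 Ft

Supplementary minimum tax:
  Adjusted income: 751900 Ft + 11500 Ft + 164100 Ft = 927500 Ft
  Exemption: 25% × (927500 Ft − 450000 Ft) = 119375 Ft ≥ 43000 Ft, so the exemption is fully phased out
  Base: 927500 Ft − 0 Ft = 927500 Ft
  927500 Ft × 10% = 92750 Ft

100558 Ft > 92750 Ft, so the general income tax governs.

100558 Ft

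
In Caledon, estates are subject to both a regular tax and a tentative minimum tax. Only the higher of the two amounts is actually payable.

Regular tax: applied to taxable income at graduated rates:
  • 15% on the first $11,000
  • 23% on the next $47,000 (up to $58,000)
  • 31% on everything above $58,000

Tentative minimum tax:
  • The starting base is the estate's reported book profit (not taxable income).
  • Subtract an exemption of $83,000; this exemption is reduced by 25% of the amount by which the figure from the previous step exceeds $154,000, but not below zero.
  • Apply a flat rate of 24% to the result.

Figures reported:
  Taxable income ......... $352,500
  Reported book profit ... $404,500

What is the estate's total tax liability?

$103,755

Regular tax:
  $11,000 × 15% = $1,650
  $47,000 × 23% = $10,810
  $294,500 × 31% = $91,295
  → $103,755

Tentative minimum tax:
  Base (reported book profit): $404,500
  Exemption: $83,000 − 25% × ($404,500 − $154,000) = $83,000 − $62,625 = $20,375
  Base: $404,500 − $20,375 = $384,125
  $384,125 × 24% = $92,190

$103,755 > $92,190, so the regular tax governs.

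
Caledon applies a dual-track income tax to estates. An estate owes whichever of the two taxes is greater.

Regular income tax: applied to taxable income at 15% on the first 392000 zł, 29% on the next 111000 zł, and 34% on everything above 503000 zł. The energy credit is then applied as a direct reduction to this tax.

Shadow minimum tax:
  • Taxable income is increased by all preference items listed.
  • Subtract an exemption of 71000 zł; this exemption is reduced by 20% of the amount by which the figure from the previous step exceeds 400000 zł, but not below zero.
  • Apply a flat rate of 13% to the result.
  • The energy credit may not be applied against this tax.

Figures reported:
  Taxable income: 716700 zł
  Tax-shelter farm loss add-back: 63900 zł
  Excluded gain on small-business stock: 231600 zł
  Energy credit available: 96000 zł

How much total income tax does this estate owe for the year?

Shadow minimum tax:
  Adjusted income: 716700 zł + 63900 zł + 231600 zł = 1012200 zł
  Exemption: 20% × (1012200 zł − 400000 zł) = 122440 zł ≥ 71000 zł, so the exemption is fully phased out
  Base: 1012200 zł − 0 zł = 1012200 zł
  1012200 zł × 13% = 131586 zł

Regular income tax:
  392000 zł × 15% = 58800 zł
  111000 zł × 29% = 32190 zł
  213700 zł × 34% = 72658 zł
  → 163648 zł
  Less energy credit 96000 zł → 67648 zł

131586 zł > 67648 zł, so the shadow minimum tax is the binding amount.

131586 zł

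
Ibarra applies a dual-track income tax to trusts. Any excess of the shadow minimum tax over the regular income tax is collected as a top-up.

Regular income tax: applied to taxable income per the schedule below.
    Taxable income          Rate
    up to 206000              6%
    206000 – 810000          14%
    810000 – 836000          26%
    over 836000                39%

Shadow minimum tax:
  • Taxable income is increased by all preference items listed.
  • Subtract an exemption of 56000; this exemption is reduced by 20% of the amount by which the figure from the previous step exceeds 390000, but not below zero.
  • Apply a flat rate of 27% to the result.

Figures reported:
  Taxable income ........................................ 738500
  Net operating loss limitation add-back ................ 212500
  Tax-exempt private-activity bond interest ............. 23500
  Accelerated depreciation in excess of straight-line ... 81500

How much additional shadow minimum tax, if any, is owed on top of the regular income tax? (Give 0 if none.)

198210

Shadow minimum tax:
  Adjusted income: 738500 + 212500 + 23500 + 81500 = 1056000
  Exemption: 20% × (1056000 − 390000) = 133200 ≥ 56000, so the exemption is fully phased out
  Base: 1056000 − 0 = 1056000
  1056000 × 27% = 285120

Regular income tax:
  206000 × 6% = 12360
  532500 × 14% = 74550
  → 86910

Excess of shadow minimum tax over regular income tax: 285120 − 86910 = 198210.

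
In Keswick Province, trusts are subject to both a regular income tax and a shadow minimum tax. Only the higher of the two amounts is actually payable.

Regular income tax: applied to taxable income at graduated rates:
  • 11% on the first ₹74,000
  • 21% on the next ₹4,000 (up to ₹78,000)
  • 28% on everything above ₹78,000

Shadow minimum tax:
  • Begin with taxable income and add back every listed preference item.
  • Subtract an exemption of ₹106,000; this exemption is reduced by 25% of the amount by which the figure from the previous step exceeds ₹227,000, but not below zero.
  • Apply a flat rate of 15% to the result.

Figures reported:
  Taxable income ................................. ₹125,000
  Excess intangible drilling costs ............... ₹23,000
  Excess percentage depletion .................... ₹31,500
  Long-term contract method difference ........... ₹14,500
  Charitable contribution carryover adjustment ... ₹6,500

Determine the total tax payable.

₹22,140

Shadow minimum tax:
  Adjusted income: ₹125,000 + ₹23,000 + ₹31,500 + ₹14,500 + ₹6,500 = ₹200,500
  Exemption: ₹200,500 ≤ ₹227,000, so full ₹106,000 applies
  Base: ₹200,500 − ₹106,000 = ₹94,500
  ₹94,500 × 15% = ₹14,175

Regular income tax:
  ₹74,000 × 11% = ₹8,140
  ₹4,000 × 21% = ₹840
  ₹47,000 × 28% = ₹13,160
  → ₹22,140

₹22,140 > ₹14,175, so the regular income tax governs.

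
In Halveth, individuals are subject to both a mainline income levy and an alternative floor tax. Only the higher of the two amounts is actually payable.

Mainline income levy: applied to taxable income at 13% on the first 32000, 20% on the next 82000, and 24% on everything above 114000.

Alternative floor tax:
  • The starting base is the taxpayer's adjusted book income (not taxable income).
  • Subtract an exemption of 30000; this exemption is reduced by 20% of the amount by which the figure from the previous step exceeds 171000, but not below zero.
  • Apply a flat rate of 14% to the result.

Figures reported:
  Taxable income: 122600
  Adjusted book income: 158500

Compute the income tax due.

22624

Alternative floor tax:
  Base (adjusted book income): 158500
  Exemption: 158500 ≤ 171000, so full 30000 applies
  Base: 158500 − 30000 = 128500
  128500 × 14% = 17990

Mainline income levy:
  32000 × 13% = 4160
  82000 × 20% = 16400
  8600 × 24% = 2064
  → 22624

22624 > 17990, so the mainline income levy governs.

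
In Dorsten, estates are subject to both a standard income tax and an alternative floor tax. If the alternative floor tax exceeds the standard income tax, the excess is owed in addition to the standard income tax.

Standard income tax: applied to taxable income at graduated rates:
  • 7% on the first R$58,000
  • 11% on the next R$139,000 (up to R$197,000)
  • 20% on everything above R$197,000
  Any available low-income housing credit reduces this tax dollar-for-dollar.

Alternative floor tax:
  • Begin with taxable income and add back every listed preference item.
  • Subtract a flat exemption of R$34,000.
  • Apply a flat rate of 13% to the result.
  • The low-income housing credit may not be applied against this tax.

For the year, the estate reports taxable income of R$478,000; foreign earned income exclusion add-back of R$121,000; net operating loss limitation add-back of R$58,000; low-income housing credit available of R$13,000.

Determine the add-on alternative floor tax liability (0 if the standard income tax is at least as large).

R$18,440

Alternative floor tax:
  Adjusted income: R$478,000 + R$121,000 + R$58,000 = R$657,000
  Less exemption R$34,000 → base R$623,000
  R$623,000 × 13% = R$80,990

Standard income tax:
  R$58,000 × 7% = R$4,060
  R$139,000 × 11% = R$15,290
  R$281,000 × 20% = R$56,200
  → R$75,550
  Less low-income housing credit R$13,000 → R$62,550

Excess of alternative floor tax over standard income tax: R$80,990 − R$62,550 = R$18,440.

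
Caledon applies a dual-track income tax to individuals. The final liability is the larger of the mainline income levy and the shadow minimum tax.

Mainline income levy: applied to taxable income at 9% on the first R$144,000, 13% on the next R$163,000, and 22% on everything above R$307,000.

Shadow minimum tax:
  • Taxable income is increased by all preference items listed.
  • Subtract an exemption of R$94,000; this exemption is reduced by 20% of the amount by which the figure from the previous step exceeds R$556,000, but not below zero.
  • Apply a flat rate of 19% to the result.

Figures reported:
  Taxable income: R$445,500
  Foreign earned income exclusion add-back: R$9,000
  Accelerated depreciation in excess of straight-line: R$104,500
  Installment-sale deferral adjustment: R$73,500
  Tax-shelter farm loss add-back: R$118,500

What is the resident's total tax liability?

Shadow minimum tax:
  Adjusted income: R$445,500 + R$9,000 + R$104,500 + R$73,500 + R$118,500 = R$751,000
  Exemption: R$94,000 − 20% × (R$751,000 − R$556,000) = R$94,000 − R$39,000 = R$55,000
  Base: R$751,000 − R$55,000 = R$696,000
  R$696,000 × 19% = R$132,240

Mainline income levy:
  R$144,000 × 9% = R$12,960
  R$163,000 × 13% = R$21,190
  R$138,500 × 22% = R$30,470
  → R$64,620

R$132,240 > R$64,620, so the shadow minimum tax is the binding amount.

R$132,240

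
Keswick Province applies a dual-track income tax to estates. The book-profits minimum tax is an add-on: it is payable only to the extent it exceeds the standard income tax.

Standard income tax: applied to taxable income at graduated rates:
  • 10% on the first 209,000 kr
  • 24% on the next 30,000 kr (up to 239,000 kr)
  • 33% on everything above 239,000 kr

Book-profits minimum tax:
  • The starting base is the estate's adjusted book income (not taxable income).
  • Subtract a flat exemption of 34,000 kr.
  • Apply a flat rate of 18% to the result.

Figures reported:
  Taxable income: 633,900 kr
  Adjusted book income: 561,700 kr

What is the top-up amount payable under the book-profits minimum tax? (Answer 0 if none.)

0 kr

Standard income tax:
  209,000 kr × 10% = 20,900 kr
  30,000 kr × 24% = 7,200 kr
  394,900 kr × 33% = 130,317 kr
  → 158,417 kr

Book-profits minimum tax:
  Base (adjusted book income): 561,700 kr
  Less exemption 34,000 kr → base 527,700 kr
  527,700 kr × 18% = 94,986 kr

94,986 kr ≤ 158,417 kr, so no add-on is due.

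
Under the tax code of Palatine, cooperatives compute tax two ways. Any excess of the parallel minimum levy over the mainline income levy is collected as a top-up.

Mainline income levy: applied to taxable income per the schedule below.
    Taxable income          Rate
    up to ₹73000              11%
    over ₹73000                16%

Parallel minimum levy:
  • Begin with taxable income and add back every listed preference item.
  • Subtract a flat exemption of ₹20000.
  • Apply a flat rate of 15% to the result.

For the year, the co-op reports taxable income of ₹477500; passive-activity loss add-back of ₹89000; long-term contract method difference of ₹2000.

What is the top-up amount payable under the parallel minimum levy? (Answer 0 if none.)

₹9525

Parallel minimum levy:
  Adjusted income: ₹477500 + ₹89000 + ₹2000 = ₹568500
  Less exemption ₹20000 → base ₹548500
  ₹548500 × 15% = ₹82275

Mainline income levy:
  ₹73000 × 11% = ₹8030
  ₹404500 × 16% = ₹64720
  → ₹72750

Excess of parallel minimum levy over mainline income levy: ₹82275 − ₹72750 = ₹9525.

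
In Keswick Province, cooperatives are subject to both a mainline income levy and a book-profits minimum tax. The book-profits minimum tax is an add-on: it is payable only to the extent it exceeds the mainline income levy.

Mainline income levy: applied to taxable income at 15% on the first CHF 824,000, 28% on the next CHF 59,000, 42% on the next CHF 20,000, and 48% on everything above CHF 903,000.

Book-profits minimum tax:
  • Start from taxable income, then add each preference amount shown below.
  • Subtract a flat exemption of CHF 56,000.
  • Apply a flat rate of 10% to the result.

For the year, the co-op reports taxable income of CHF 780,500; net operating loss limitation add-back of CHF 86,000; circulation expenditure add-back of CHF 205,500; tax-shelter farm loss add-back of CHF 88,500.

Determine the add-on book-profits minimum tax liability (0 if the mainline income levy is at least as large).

Book-profits minimum tax:
  Adjusted income: CHF 780,500 + CHF 86,000 + CHF 205,500 + CHF 88,500 = CHF 1,160,500
  Less exemption CHF 56,000 → base CHF 1,104,500
  CHF 1,104,500 × 10% = CHF 110,450

Mainline income levy:
  CHF 780,500 × 15% = CHF 117,075

CHF 110,450 ≤ CHF 117,075, so no add-on is due.

CHF 0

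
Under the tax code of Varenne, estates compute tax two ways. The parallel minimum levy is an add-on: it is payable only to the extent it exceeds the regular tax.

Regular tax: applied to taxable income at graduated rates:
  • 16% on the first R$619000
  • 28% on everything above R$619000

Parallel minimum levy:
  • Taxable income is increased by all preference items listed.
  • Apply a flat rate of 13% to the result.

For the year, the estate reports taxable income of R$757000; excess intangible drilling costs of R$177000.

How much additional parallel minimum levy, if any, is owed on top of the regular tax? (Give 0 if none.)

R$0

Parallel minimum levy:
  Adjusted income: R$757000 + R$177000 = R$934000
  R$934000 × 13% = R$121420

Regular tax:
  R$619000 × 16% = R$99040
  R$138000 × 28% = R$38640
  → R$137680

R$121420 ≤ R$137680, so no add-on is due.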